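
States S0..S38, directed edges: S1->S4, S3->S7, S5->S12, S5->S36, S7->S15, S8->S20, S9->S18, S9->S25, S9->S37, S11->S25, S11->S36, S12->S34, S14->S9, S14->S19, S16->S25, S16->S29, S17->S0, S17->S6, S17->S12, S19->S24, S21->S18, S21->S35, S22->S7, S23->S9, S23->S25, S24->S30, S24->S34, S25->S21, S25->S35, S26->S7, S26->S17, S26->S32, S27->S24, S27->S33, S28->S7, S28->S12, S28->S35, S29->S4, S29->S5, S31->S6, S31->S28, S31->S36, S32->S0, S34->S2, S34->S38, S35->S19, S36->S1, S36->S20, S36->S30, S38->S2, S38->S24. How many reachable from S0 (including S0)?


BFS from S0:
  layer 0: {S0}
Reachable set: {S0}
Count = 1

1


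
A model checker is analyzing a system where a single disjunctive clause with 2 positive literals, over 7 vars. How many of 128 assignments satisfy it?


Step 1: Total=2^7=128
Step 2: Unsat when all 2 false: 2^5=32
Step 3: Sat=128-32=96

96


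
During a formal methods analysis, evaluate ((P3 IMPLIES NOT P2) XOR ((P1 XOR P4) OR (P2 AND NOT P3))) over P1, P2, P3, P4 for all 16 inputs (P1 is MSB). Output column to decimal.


Formula: ((P3 IMPLIES NOT P2) XOR ((P1 XOR P4) OR (P2 AND NOT P3))) over P1, P2, P3, P4 (16 rows)
Evaluate each row (bits = P1,P2,P3,P4, MSB first):
  row 0 [0000]: ((0 IMPLIES NOT 0) XOR ((0 XOR 0) OR (0 AND NOT 0))) -> 1
  row 1 [0001]: ((0 IMPLIES NOT 0) XOR ((0 XOR 1) OR (0 AND NOT 0))) -> 0
  row 2 [0010]: ((1 IMPLIES NOT 0) XOR ((0 XOR 0) OR (0 AND NOT 1))) -> 1
  row 3 [0011]: ((1 IMPLIES NOT 0) XOR ((0 XOR 1) OR (0 AND NOT 1))) -> 0
  row 4 [0100]: ((0 IMPLIES NOT 1) XOR ((0 XOR 0) OR (1 AND NOT 0))) -> 0
  row 5 [0101]: ((0 IMPLIES NOT 1) XOR ((0 XOR 1) OR (1 AND NOT 0))) -> 0
  row 6 [0110]: ((1 IMPLIES NOT 1) XOR ((0 XOR 0) OR (1 AND NOT 1))) -> 0
  row 7 [0111]: ((1 IMPLIES NOT 1) XOR ((0 XOR 1) OR (1 AND NOT 1))) -> 1
  row 8 [1000]: ((0 IMPLIES NOT 0) XOR ((1 XOR 0) OR (0 AND NOT 0))) -> 0
  row 9 [1001]: ((0 IMPLIES NOT 0) XOR ((1 XOR 1) OR (0 AND NOT 0))) -> 1
  row 10 [1010]: ((1 IMPLIES NOT 0) XOR ((1 XOR 0) OR (0 AND NOT 1))) -> 0
  row 11 [1011]: ((1 IMPLIES NOT 0) XOR ((1 XOR 1) OR (0 AND NOT 1))) -> 1
  row 12 [1100]: ((0 IMPLIES NOT 1) XOR ((1 XOR 0) OR (1 AND NOT 0))) -> 0
  row 13 [1101]: ((0 IMPLIES NOT 1) XOR ((1 XOR 1) OR (1 AND NOT 0))) -> 0
  row 14 [1110]: ((1 IMPLIES NOT 1) XOR ((1 XOR 0) OR (1 AND NOT 1))) -> 1
  row 15 [1111]: ((1 IMPLIES NOT 1) XOR ((1 XOR 1) OR (1 AND NOT 1))) -> 0
Full result column, 4 rows per line (P1,P2 fixed per line; P3,P4 runs 00..11 left to right):
  rows 0-3 [P1,P2=00]: 1010  = hex A
  rows 4-7 [P1,P2=01]: 0001  = hex 1
  rows 8-11 [P1,P2=10]: 0101  = hex 5
  rows 12-15 [P1,P2=11]: 0010  = hex 2
Output column (row 0 .. row 15) = 1010000101010010
Output column grouped in 4s = 1010 0001 0101 0010 = 0xA152
Convert to decimal digit by digit (value = value*16 + digit):
  A -> 10
  10*16 + 1 = 161
  161*16 + 5 = 2581
  2581*16 + 2 = 41298
Decimal = 41298

41298


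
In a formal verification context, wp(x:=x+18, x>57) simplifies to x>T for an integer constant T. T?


Formula: wp(x:=E, P) = P[E/x] (substitute E for x in postcondition)
Step 1: Postcondition: x>57
Step 2: Substitute x+18 for x: x+18>57
Step 3: Solve for x: x > 57-18 = 39

39


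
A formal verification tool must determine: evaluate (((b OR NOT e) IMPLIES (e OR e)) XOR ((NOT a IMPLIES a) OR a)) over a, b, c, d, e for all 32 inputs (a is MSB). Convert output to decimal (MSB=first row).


Formula: (((b OR NOT e) IMPLIES (e OR e)) XOR ((NOT a IMPLIES a) OR a)) over a, b, c, d, e (32 rows)
Evaluate each row (bits = a,b,c,d,e, MSB first):
  row 0 [00000]: (((0 OR NOT 0) IMPLIES (0 OR 0)) XOR ((NOT 0 IMPLIES 0) OR 0)) -> 0
  row 1 [00001]: (((0 OR NOT 1) IMPLIES (1 OR 1)) XOR ((NOT 0 IMPLIES 0) OR 0)) -> 1
  row 2 [00010]: (((0 OR NOT 0) IMPLIES (0 OR 0)) XOR ((NOT 0 IMPLIES 0) OR 0)) -> 0
  row 3 [00011]: (((0 OR NOT 1) IMPLIES (1 OR 1)) XOR ((NOT 0 IMPLIES 0) OR 0)) -> 1
  row 4 [00100]: (((0 OR NOT 0) IMPLIES (0 OR 0)) XOR ((NOT 0 IMPLIES 0) OR 0)) -> 0
  row 5 [00101]: (((0 OR NOT 1) IMPLIES (1 OR 1)) XOR ((NOT 0 IMPLIES 0) OR 0)) -> 1
  row 6 [00110]: (((0 OR NOT 0) IMPLIES (0 OR 0)) XOR ((NOT 0 IMPLIES 0) OR 0)) -> 0
  row 7 [00111]: (((0 OR NOT 1) IMPLIES (1 OR 1)) XOR ((NOT 0 IMPLIES 0) OR 0)) -> 1
  row 8 [01000]: (((1 OR NOT 0) IMPLIES (0 OR 0)) XOR ((NOT 0 IMPLIES 0) OR 0)) -> 0
  row 9 [01001]: (((1 OR NOT 1) IMPLIES (1 OR 1)) XOR ((NOT 0 IMPLIES 0) OR 0)) -> 1
  row 10 [01010]: (((1 OR NOT 0) IMPLIES (0 OR 0)) XOR ((NOT 0 IMPLIES 0) OR 0)) -> 0
  row 11 [01011]: (((1 OR NOT 1) IMPLIES (1 OR 1)) XOR ((NOT 0 IMPLIES 0) OR 0)) -> 1
  row 12 [01100]: (((1 OR NOT 0) IMPLIES (0 OR 0)) XOR ((NOT 0 IMPLIES 0) OR 0)) -> 0
  row 13 [01101]: (((1 OR NOT 1) IMPLIES (1 OR 1)) XOR ((NOT 0 IMPLIES 0) OR 0)) -> 1
  row 14 [01110]: (((1 OR NOT 0) IMPLIES (0 OR 0)) XOR ((NOT 0 IMPLIES 0) OR 0)) -> 0
  row 15 [01111]: (((1 OR NOT 1) IMPLIES (1 OR 1)) XOR ((NOT 0 IMPLIES 0) OR 0)) -> 1
  row 16 [10000]: (((0 OR NOT 0) IMPLIES (0 OR 0)) XOR ((NOT 1 IMPLIES 1) OR 1)) -> 1
  row 17 [10001]: (((0 OR NOT 1) IMPLIES (1 OR 1)) XOR ((NOT 1 IMPLIES 1) OR 1)) -> 0
  row 18 [10010]: (((0 OR NOT 0) IMPLIES (0 OR 0)) XOR ((NOT 1 IMPLIES 1) OR 1)) -> 1
  row 19 [10011]: (((0 OR NOT 1) IMPLIES (1 OR 1)) XOR ((NOT 1 IMPLIES 1) OR 1)) -> 0
  row 20 [10100]: (((0 OR NOT 0) IMPLIES (0 OR 0)) XOR ((NOT 1 IMPLIES 1) OR 1)) -> 1
  row 21 [10101]: (((0 OR NOT 1) IMPLIES (1 OR 1)) XOR ((NOT 1 IMPLIES 1) OR 1)) -> 0
  row 22 [10110]: (((0 OR NOT 0) IMPLIES (0 OR 0)) XOR ((NOT 1 IMPLIES 1) OR 1)) -> 1
  row 23 [10111]: (((0 OR NOT 1) IMPLIES (1 OR 1)) XOR ((NOT 1 IMPLIES 1) OR 1)) -> 0
  row 24 [11000]: (((1 OR NOT 0) IMPLIES (0 OR 0)) XOR ((NOT 1 IMPLIES 1) OR 1)) -> 1
  row 25 [11001]: (((1 OR NOT 1) IMPLIES (1 OR 1)) XOR ((NOT 1 IMPLIES 1) OR 1)) -> 0
  row 26 [11010]: (((1 OR NOT 0) IMPLIES (0 OR 0)) XOR ((NOT 1 IMPLIES 1) OR 1)) -> 1
  row 27 [11011]: (((1 OR NOT 1) IMPLIES (1 OR 1)) XOR ((NOT 1 IMPLIES 1) OR 1)) -> 0
  row 28 [11100]: (((1 OR NOT 0) IMPLIES (0 OR 0)) XOR ((NOT 1 IMPLIES 1) OR 1)) -> 1
  row 29 [11101]: (((1 OR NOT 1) IMPLIES (1 OR 1)) XOR ((NOT 1 IMPLIES 1) OR 1)) -> 0
  row 30 [11110]: (((1 OR NOT 0) IMPLIES (0 OR 0)) XOR ((NOT 1 IMPLIES 1) OR 1)) -> 1
  row 31 [11111]: (((1 OR NOT 1) IMPLIES (1 OR 1)) XOR ((NOT 1 IMPLIES 1) OR 1)) -> 0
Full result column, 4 rows per line (a,b,c fixed per line; d,e runs 00..11 left to right):
  rows 0-3 [a,b,c=000]: 0101  = hex 5
  rows 4-7 [a,b,c=001]: 0101  = hex 5
  rows 8-11 [a,b,c=010]: 0101  = hex 5
  rows 12-15 [a,b,c=011]: 0101  = hex 5
  rows 16-19 [a,b,c=100]: 1010  = hex A
  rows 20-23 [a,b,c=101]: 1010  = hex A
  rows 24-27 [a,b,c=110]: 1010  = hex A
  rows 28-31 [a,b,c=111]: 1010  = hex A
Output column (row 0 .. row 31) = 01010101010101011010101010101010
Output column grouped in 4s = 0101 0101 0101 0101 1010 1010 1010 1010 = 0x5555AAAA
Convert to decimal digit by digit (value = value*16 + digit):
  5 -> 5
  5*16 + 5 = 85
  85*16 + 5 = 1365
  1365*16 + 5 = 21845
  21845*16 + 10 (A) = 349530
  349530*16 + 10 (A) = 5592490
  5592490*16 + 10 (A) = 89479850
  89479850*16 + 10 (A) = 1431677610
Decimal = 1431677610

1431677610


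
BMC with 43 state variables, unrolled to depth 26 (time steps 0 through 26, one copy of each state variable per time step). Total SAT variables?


BMC unrolls to depth k, creating one copy of each state var for steps 0..k.
Step count = 26 + 1 = 27 (steps 0 through 26)
Vars per step = 43
Total = 43 * 27 = 1161

1161


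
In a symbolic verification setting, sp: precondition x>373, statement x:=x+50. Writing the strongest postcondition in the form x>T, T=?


Formula: sp(P, x:=E) = exists old_x. (x = E[old_x/x]) AND P[old_x/x] (old_x is the value of x before the assignment; eliminate old_x by solving x = E[old_x/x] for old_x)
Step 1: Precondition P: x>373, i.e. old_x > 373
Step 2: Assignment gives x = old_x + 50, so old_x = x - 50
Step 3: Substitute into P: x - 50 > 373
Step 4: Simplify: x > 373+50 = 423

423


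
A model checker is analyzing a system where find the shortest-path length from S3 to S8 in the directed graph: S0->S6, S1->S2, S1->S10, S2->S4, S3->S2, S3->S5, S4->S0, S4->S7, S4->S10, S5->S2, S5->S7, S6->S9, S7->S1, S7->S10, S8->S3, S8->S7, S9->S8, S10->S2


BFS layer-by-layer from S3:
  dist 0: {S3}
  dist 1: {S2, S5}
  dist 2: {S4, S7}
  dist 3: {S0, S1, S10}
  dist 4: {S6}
  dist 5: {S9}
  dist 6: {S8}
  -> S8 reached at distance 6
Shortest path length = 6

6


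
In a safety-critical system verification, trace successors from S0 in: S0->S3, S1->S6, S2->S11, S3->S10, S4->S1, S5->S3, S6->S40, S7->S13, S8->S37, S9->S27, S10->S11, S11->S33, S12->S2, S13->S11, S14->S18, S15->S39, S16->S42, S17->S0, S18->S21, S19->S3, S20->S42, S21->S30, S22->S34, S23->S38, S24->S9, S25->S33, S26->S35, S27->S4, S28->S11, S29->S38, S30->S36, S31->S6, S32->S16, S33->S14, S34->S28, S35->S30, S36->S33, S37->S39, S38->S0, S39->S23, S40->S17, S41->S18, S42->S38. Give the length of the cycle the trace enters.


Trace from S0 until a state repeats:
  S0 -> S3 -> S10 -> S11 -> S33 -> S14 -> S18 -> S21 -> S30 -> S36 -> S33
S33 first seen at step 4, revisited at step 10.
Cycle length = 10 - 4 = 6

6


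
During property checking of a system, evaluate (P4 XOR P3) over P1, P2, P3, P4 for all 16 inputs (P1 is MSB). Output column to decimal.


Formula: (P4 XOR P3) over P1, P2, P3, P4 (16 rows)
Evaluate each row (bits = P1,P2,P3,P4, MSB first):
  row 0 [0000]: (0 XOR 0) -> 0
  row 1 [0001]: (1 XOR 0) -> 1
  row 2 [0010]: (0 XOR 1) -> 1
  row 3 [0011]: (1 XOR 1) -> 0
  row 4 [0100]: (0 XOR 0) -> 0
  row 5 [0101]: (1 XOR 0) -> 1
  row 6 [0110]: (0 XOR 1) -> 1
  row 7 [0111]: (1 XOR 1) -> 0
  row 8 [1000]: (0 XOR 0) -> 0
  row 9 [1001]: (1 XOR 0) -> 1
  row 10 [1010]: (0 XOR 1) -> 1
  row 11 [1011]: (1 XOR 1) -> 0
  row 12 [1100]: (0 XOR 0) -> 0
  row 13 [1101]: (1 XOR 0) -> 1
  row 14 [1110]: (0 XOR 1) -> 1
  row 15 [1111]: (1 XOR 1) -> 0
Full result column, 4 rows per line (P1,P2 fixed per line; P3,P4 runs 00..11 left to right):
  rows 0-3 [P1,P2=00]: 0110  = hex 6
  rows 4-7 [P1,P2=01]: 0110  = hex 6
  rows 8-11 [P1,P2=10]: 0110  = hex 6
  rows 12-15 [P1,P2=11]: 0110  = hex 6
Output column (row 0 .. row 15) = 0110011001100110
Output column grouped in 4s = 0110 0110 0110 0110 = 0x6666
Convert to decimal digit by digit (value = value*16 + digit):
  6 -> 6
  6*16 + 6 = 102
  102*16 + 6 = 1638
  1638*16 + 6 = 26214
Decimal = 26214

26214


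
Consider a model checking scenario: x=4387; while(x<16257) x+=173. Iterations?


Step 1: x goes from 4387 toward 16257 by 173; the body runs while x<16257, so iterations = ceil((bound-start)/step)
Step 2: Distance=11870
Step 3: ceil(11870/173)=69

69


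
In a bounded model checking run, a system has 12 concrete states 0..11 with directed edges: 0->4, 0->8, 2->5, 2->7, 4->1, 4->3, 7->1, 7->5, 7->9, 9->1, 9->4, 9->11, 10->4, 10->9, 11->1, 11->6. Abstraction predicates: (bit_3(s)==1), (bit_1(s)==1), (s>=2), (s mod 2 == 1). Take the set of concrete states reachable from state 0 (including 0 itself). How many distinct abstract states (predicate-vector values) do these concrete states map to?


BFS from 0:
Concrete reachable: {0, 1, 3, 4, 8}
Abstract via predicates (bit_3(s)==1), (bit_1(s)==1), (s>=2), (s mod 2 == 1):
  (0,0,0,0) <- {0}
  (0,0,0,1) <- {1}
  (0,0,1,0) <- {4}
  (0,1,1,1) <- {3}
  (1,0,1,0) <- {8}
Distinct abstract states = 5

5


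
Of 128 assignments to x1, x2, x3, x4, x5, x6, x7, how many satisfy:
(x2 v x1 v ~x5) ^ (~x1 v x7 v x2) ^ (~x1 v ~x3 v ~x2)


CNF with 3 clauses over 7 vars (128 assignments).
An assignment satisfies CNF iff every clause has >=1 true literal.
Check each row (bits = x1,x2,x3,x4,x5,x6,x7; clause T/F shown):
  row 0 [0000000]: clauses=TTT -> 1
  row 1 [0000001]: clauses=TTT -> 1
  row 2 [0000010]: clauses=TTT -> 1
  row 3 [0000011]: clauses=TTT -> 1
  row 4 [0000100]: clauses=FTT -> 0
  (every remaining row is evaluated the same way; all 128 results are listed next)
Full result column, 8 rows per line (x1,x2,x3,x4 fixed per line; x5,x6,x7 runs 000..111 left to right):
  rows 0-7 [x1,x2,x3,x4=0000]: 11110000  (ones: 4)
  rows 8-15 [x1,x2,x3,x4=0001]: 11110000  (ones: 4)
  rows 16-23 [x1,x2,x3,x4=0010]: 11110000  (ones: 4)
  rows 24-31 [x1,x2,x3,x4=0011]: 11110000  (ones: 4)
  rows 32-39 [x1,x2,x3,x4=0100]: 11111111  (ones: 8)
  rows 40-47 [x1,x2,x3,x4=0101]: 11111111  (ones: 8)
  rows 48-55 [x1,x2,x3,x4=0110]: 11111111  (ones: 8)
  rows 56-63 [x1,x2,x3,x4=0111]: 11111111  (ones: 8)
  rows 64-71 [x1,x2,x3,x4=1000]: 01010101  (ones: 4)
  rows 72-79 [x1,x2,x3,x4=1001]: 01010101  (ones: 4)
  rows 80-87 [x1,x2,x3,x4=1010]: 01010101  (ones: 4)
  rows 88-95 [x1,x2,x3,x4=1011]: 01010101  (ones: 4)
  rows 96-103 [x1,x2,x3,x4=1100]: 11111111  (ones: 8)
  rows 104-111 [x1,x2,x3,x4=1101]: 11111111  (ones: 8)
  rows 112-119 [x1,x2,x3,x4=1110]: 00000000  (ones: 0)
  rows 120-127 [x1,x2,x3,x4=1111]: 00000000  (ones: 0)
Satisfying assignments = 4+4+4+4+8+8+8+8+4+4+4+4+8+8+0+0 = 80

80


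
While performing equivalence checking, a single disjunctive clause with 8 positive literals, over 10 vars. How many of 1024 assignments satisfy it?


Step 1: Total=2^10=1024
Step 2: Unsat when all 8 false: 2^2=4
Step 3: Sat=1024-4=1020

1020


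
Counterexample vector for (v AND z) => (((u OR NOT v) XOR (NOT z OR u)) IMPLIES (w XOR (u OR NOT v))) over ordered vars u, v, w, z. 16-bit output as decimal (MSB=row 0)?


F1 = (v AND z)
F2 = (((u OR NOT v) XOR (NOT z OR u)) IMPLIES (w XOR (u OR NOT v)))
Counterexample to F1=>F2 is where F1=1 and F2=0.
Evaluate each row (bits = u,v,w,z, MSB first):
  row 0 [0000]: F1=0 F2=1 -> F1&~F2 -> 0
  row 1 [0001]: F1=0 F2=1 -> F1&~F2 -> 0
  row 2 [0010]: F1=0 F2=1 -> F1&~F2 -> 0
  row 3 [0011]: F1=0 F2=0 -> F1&~F2 -> 0
  row 4 [0100]: F1=0 F2=0 -> F1&~F2 -> 0
  row 5 [0101]: F1=1 F2=1 -> F1&~F2 -> 0
  row 6 [0110]: F1=0 F2=1 -> F1&~F2 -> 0
  row 7 [0111]: F1=1 F2=1 -> F1&~F2 -> 0
  row 8 [1000]: F1=0 F2=1 -> F1&~F2 -> 0
  row 9 [1001]: F1=0 F2=1 -> F1&~F2 -> 0
  row 10 [1010]: F1=0 F2=1 -> F1&~F2 -> 0
  row 11 [1011]: F1=0 F2=1 -> F1&~F2 -> 0
  row 12 [1100]: F1=0 F2=1 -> F1&~F2 -> 0
  row 13 [1101]: F1=1 F2=1 -> F1&~F2 -> 0
  row 14 [1110]: F1=0 F2=1 -> F1&~F2 -> 0
  row 15 [1111]: F1=1 F2=1 -> F1&~F2 -> 0
Full result column, 4 rows per line (u,v fixed per line; w,z runs 00..11 left to right):
  rows 0-3 [u,v=00]: 0000  = hex 0
  rows 4-7 [u,v=01]: 0000  = hex 0
  rows 8-11 [u,v=10]: 0000  = hex 0
  rows 12-15 [u,v=11]: 0000  = hex 0
Counterexample vector (row 0 .. row 15) = 0000000000000000
Output column grouped in 4s = 0000 0000 0000 0000 = 0x0000
Convert to decimal digit by digit (value = value*16 + digit):
  0 -> 0
  0*16 + 0 = 0
  0*16 + 0 = 0
  0*16 + 0 = 0
Decimal = 0

0


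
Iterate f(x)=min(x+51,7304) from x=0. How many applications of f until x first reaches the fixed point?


Step 1: x=0, cap=7304, increment=51
Step 2: x grows by 51 each step until capped at 7304; fixed point is x=7304
Step 3: iterations = ceil(7304/51) = 144

144


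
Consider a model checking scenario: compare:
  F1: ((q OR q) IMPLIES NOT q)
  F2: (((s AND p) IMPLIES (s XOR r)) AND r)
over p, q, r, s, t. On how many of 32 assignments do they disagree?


F1 = ((q OR q) IMPLIES NOT q)
F2 = (((s AND p) IMPLIES (s XOR r)) AND r)
Evaluate both on each of 32 rows (bits = p,q,r,s,t):
  row 0 [00000]: F1=1 F2=0 (differ) -> 1
  row 1 [00001]: F1=1 F2=0 (differ) -> 1
  row 2 [00010]: F1=1 F2=0 (differ) -> 1
  row 3 [00011]: F1=1 F2=0 (differ) -> 1
  row 4 [00100]: F1=1 F2=1 -> 0
  row 5 [00101]: F1=1 F2=1 -> 0
  row 6 [00110]: F1=1 F2=1 -> 0
  row 7 [00111]: F1=1 F2=1 -> 0
  row 8 [01000]: F1=0 F2=0 -> 0
  row 9 [01001]: F1=0 F2=0 -> 0
  row 10 [01010]: F1=0 F2=0 -> 0
  row 11 [01011]: F1=0 F2=0 -> 0
  row 12 [01100]: F1=0 F2=1 (differ) -> 1
  row 13 [01101]: F1=0 F2=1 (differ) -> 1
  row 14 [01110]: F1=0 F2=1 (differ) -> 1
  row 15 [01111]: F1=0 F2=1 (differ) -> 1
  row 16 [10000]: F1=1 F2=0 (differ) -> 1
  row 17 [10001]: F1=1 F2=0 (differ) -> 1
  row 18 [10010]: F1=1 F2=0 (differ) -> 1
  row 19 [10011]: F1=1 F2=0 (differ) -> 1
  row 20 [10100]: F1=1 F2=1 -> 0
  row 21 [10101]: F1=1 F2=1 -> 0
  row 22 [10110]: F1=1 F2=0 (differ) -> 1
  row 23 [10111]: F1=1 F2=0 (differ) -> 1
  row 24 [11000]: F1=0 F2=0 -> 0
  row 25 [11001]: F1=0 F2=0 -> 0
  row 26 [11010]: F1=0 F2=0 -> 0
  row 27 [11011]: F1=0 F2=0 -> 0
  row 28 [11100]: F1=0 F2=1 (differ) -> 1
  row 29 [11101]: F1=0 F2=1 (differ) -> 1
  row 30 [11110]: F1=0 F2=0 -> 0
  row 31 [11111]: F1=0 F2=0 -> 0
Full result column, 8 rows per line (p,q fixed per line; r,s,t runs 000..111 left to right):
  rows 0-7 [p,q=00]: 11110000  (ones: 4)
  rows 8-15 [p,q=01]: 00001111  (ones: 4)
  rows 16-23 [p,q=10]: 11110011  (ones: 6)
  rows 24-31 [p,q=11]: 00001100  (ones: 2)
Disagreements = 4+4+6+2 = 16

16


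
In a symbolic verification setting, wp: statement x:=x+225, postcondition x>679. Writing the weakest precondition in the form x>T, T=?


Formula: wp(x:=E, P) = P[E/x] (substitute E for x in postcondition)
Step 1: Postcondition: x>679
Step 2: Substitute x+225 for x: x+225>679
Step 3: Solve for x: x > 679-225 = 454

454


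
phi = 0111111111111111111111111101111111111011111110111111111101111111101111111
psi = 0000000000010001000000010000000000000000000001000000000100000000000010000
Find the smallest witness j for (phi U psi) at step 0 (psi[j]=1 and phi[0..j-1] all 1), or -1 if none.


(phi U psi) at 0: need smallest j with psi[j]=1 and phi[i]=1 for all i in [0,j).
Scan from step 0:
  step 0: phi=0 -> phi-prefix broken from here
  step 11: psi=1 but phi already failed -> not a witness
  step 15: psi=1 but phi already failed -> not a witness
  step 23: psi=1 but phi already failed -> not a witness
  step 45: psi=1 but phi already failed -> not a witness
  step 55: psi=1 but phi already failed -> not a witness
  step 68: psi=1 but phi already failed -> not a witness
  end of trace: no witness -> -1
Witness step = -1

-1


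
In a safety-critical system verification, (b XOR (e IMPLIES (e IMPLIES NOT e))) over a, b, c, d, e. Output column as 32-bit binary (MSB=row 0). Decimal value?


Formula: (b XOR (e IMPLIES (e IMPLIES NOT e))) over a, b, c, d, e (32 rows)
Evaluate each row (bits = a,b,c,d,e, MSB first):
  row 0 [00000]: (0 XOR (0 IMPLIES (0 IMPLIES NOT 0))) -> 1
  row 1 [00001]: (0 XOR (1 IMPLIES (1 IMPLIES NOT 1))) -> 0
  row 2 [00010]: (0 XOR (0 IMPLIES (0 IMPLIES NOT 0))) -> 1
  row 3 [00011]: (0 XOR (1 IMPLIES (1 IMPLIES NOT 1))) -> 0
  row 4 [00100]: (0 XOR (0 IMPLIES (0 IMPLIES NOT 0))) -> 1
  row 5 [00101]: (0 XOR (1 IMPLIES (1 IMPLIES NOT 1))) -> 0
  row 6 [00110]: (0 XOR (0 IMPLIES (0 IMPLIES NOT 0))) -> 1
  row 7 [00111]: (0 XOR (1 IMPLIES (1 IMPLIES NOT 1))) -> 0
  row 8 [01000]: (1 XOR (0 IMPLIES (0 IMPLIES NOT 0))) -> 0
  row 9 [01001]: (1 XOR (1 IMPLIES (1 IMPLIES NOT 1))) -> 1
  row 10 [01010]: (1 XOR (0 IMPLIES (0 IMPLIES NOT 0))) -> 0
  row 11 [01011]: (1 XOR (1 IMPLIES (1 IMPLIES NOT 1))) -> 1
  row 12 [01100]: (1 XOR (0 IMPLIES (0 IMPLIES NOT 0))) -> 0
  row 13 [01101]: (1 XOR (1 IMPLIES (1 IMPLIES NOT 1))) -> 1
  row 14 [01110]: (1 XOR (0 IMPLIES (0 IMPLIES NOT 0))) -> 0
  row 15 [01111]: (1 XOR (1 IMPLIES (1 IMPLIES NOT 1))) -> 1
  row 16 [10000]: (0 XOR (0 IMPLIES (0 IMPLIES NOT 0))) -> 1
  row 17 [10001]: (0 XOR (1 IMPLIES (1 IMPLIES NOT 1))) -> 0
  row 18 [10010]: (0 XOR (0 IMPLIES (0 IMPLIES NOT 0))) -> 1
  row 19 [10011]: (0 XOR (1 IMPLIES (1 IMPLIES NOT 1))) -> 0
  row 20 [10100]: (0 XOR (0 IMPLIES (0 IMPLIES NOT 0))) -> 1
  row 21 [10101]: (0 XOR (1 IMPLIES (1 IMPLIES NOT 1))) -> 0
  row 22 [10110]: (0 XOR (0 IMPLIES (0 IMPLIES NOT 0))) -> 1
  row 23 [10111]: (0 XOR (1 IMPLIES (1 IMPLIES NOT 1))) -> 0
  row 24 [11000]: (1 XOR (0 IMPLIES (0 IMPLIES NOT 0))) -> 0
  row 25 [11001]: (1 XOR (1 IMPLIES (1 IMPLIES NOT 1))) -> 1
  row 26 [11010]: (1 XOR (0 IMPLIES (0 IMPLIES NOT 0))) -> 0
  row 27 [11011]: (1 XOR (1 IMPLIES (1 IMPLIES NOT 1))) -> 1
  row 28 [11100]: (1 XOR (0 IMPLIES (0 IMPLIES NOT 0))) -> 0
  row 29 [11101]: (1 XOR (1 IMPLIES (1 IMPLIES NOT 1))) -> 1
  row 30 [11110]: (1 XOR (0 IMPLIES (0 IMPLIES NOT 0))) -> 0
  row 31 [11111]: (1 XOR (1 IMPLIES (1 IMPLIES NOT 1))) -> 1
Full result column, 4 rows per line (a,b,c fixed per line; d,e runs 00..11 left to right):
  rows 0-3 [a,b,c=000]: 1010  = hex A
  rows 4-7 [a,b,c=001]: 1010  = hex A
  rows 8-11 [a,b,c=010]: 0101  = hex 5
  rows 12-15 [a,b,c=011]: 0101  = hex 5
  rows 16-19 [a,b,c=100]: 1010  = hex A
  rows 20-23 [a,b,c=101]: 1010  = hex A
  rows 24-27 [a,b,c=110]: 0101  = hex 5
  rows 28-31 [a,b,c=111]: 0101  = hex 5
Output column (row 0 .. row 31) = 10101010010101011010101001010101
Output column grouped in 4s = 1010 1010 0101 0101 1010 1010 0101 0101 = 0xAA55AA55
Convert to decimal digit by digit (value = value*16 + digit):
  A -> 10
  10*16 + 10 (A) = 170
  170*16 + 5 = 2725
  2725*16 + 5 = 43605
  43605*16 + 10 (A) = 697690
  697690*16 + 10 (A) = 11163050
  11163050*16 + 5 = 178608805
  178608805*16 + 5 = 2857740885
Decimal = 2857740885

2857740885


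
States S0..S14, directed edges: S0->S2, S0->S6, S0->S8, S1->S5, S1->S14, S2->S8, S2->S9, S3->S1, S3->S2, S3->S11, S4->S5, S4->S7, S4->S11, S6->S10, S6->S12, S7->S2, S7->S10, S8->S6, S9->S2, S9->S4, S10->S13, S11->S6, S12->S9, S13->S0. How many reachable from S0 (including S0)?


BFS from S0:
  layer 0: {S0}
  layer 1: {S2, S6, S8}
  layer 2: {S9, S10, S12}
  layer 3: {S4, S13}
  layer 4: {S5, S7, S11}
Reachable set: {S0, S2, S4, S5, S6, S7, S8, S9, S10, S11, S12, S13}
Count = 12

12


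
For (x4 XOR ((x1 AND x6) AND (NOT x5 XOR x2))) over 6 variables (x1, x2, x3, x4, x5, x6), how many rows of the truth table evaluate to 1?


Formula: (x4 XOR ((x1 AND x6) AND (NOT x5 XOR x2))) over 6 vars (64 rows)
Evaluate each row (x1, x2, x3, x4, x5, x6 as bits, MSB first):
  row 0 [000000]: (0 XOR ((0 AND 0) AND (NOT 0 XOR 0))) -> 0
  row 1 [000001]: (0 XOR ((0 AND 1) AND (NOT 0 XOR 0))) -> 0
  row 2 [000010]: (0 XOR ((0 AND 0) AND (NOT 1 XOR 0))) -> 0
  row 3 [000011]: (0 XOR ((0 AND 1) AND (NOT 1 XOR 0))) -> 0
  row 4 [000100]: (1 XOR ((0 AND 0) AND (NOT 0 XOR 0))) -> 1
  (every remaining row is evaluated the same way; all 64 results are listed next)
Full result column, 8 rows per line (x1,x2,x3 fixed per line; x4,x5,x6 runs 000..111 left to right):
  rows 0-7 [x1,x2,x3=000]: 00001111  (ones: 4)
  rows 8-15 [x1,x2,x3=001]: 00001111  (ones: 4)
  rows 16-23 [x1,x2,x3=010]: 00001111  (ones: 4)
  rows 24-31 [x1,x2,x3=011]: 00001111  (ones: 4)
  rows 32-39 [x1,x2,x3=100]: 01001011  (ones: 4)
  rows 40-47 [x1,x2,x3=101]: 01001011  (ones: 4)
  rows 48-55 [x1,x2,x3=110]: 00011110  (ones: 4)
  rows 56-63 [x1,x2,x3=111]: 00011110  (ones: 4)
Count of 1-rows = 4+4+4+4+4+4+4+4 = 32

32


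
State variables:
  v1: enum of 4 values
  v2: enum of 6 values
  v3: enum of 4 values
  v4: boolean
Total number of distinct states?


State space = product of domain sizes of all variables.
Domain sizes:
  v1 (enum of 4 values): 4
  v2 (enum of 6 values): 6
  v3 (enum of 4 values): 4
  v4 (boolean): 2
Product = 4 * 6 * 4 * 2 = 192

192


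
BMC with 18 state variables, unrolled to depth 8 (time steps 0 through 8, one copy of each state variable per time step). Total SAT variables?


BMC unrolls to depth k, creating one copy of each state var for steps 0..k.
Step count = 8 + 1 = 9 (steps 0 through 8)
Vars per step = 18
Total = 18 * 9 = 162

162


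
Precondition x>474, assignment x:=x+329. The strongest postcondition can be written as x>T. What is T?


Formula: sp(P, x:=E) = exists old_x. (x = E[old_x/x]) AND P[old_x/x] (old_x is the value of x before the assignment; eliminate old_x by solving x = E[old_x/x] for old_x)
Step 1: Precondition P: x>474, i.e. old_x > 474
Step 2: Assignment gives x = old_x + 329, so old_x = x - 329
Step 3: Substitute into P: x - 329 > 474
Step 4: Simplify: x > 474+329 = 803

803


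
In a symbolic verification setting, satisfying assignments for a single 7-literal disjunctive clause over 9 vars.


Step 1: Total=2^9=512
Step 2: Unsat when all 7 false: 2^2=4
Step 3: Sat=512-4=508

508


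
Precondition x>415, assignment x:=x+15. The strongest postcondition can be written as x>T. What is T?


Formula: sp(P, x:=E) = exists old_x. (x = E[old_x/x]) AND P[old_x/x] (old_x is the value of x before the assignment; eliminate old_x by solving x = E[old_x/x] for old_x)
Step 1: Precondition P: x>415, i.e. old_x > 415
Step 2: Assignment gives x = old_x + 15, so old_x = x - 15
Step 3: Substitute into P: x - 15 > 415
Step 4: Simplify: x > 415+15 = 430

430


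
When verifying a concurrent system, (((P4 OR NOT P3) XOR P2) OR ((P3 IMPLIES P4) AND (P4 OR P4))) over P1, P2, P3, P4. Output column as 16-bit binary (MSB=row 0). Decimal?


Formula: (((P4 OR NOT P3) XOR P2) OR ((P3 IMPLIES P4) AND (P4 OR P4))) over P1, P2, P3, P4 (16 rows)
Evaluate each row (bits = P1,P2,P3,P4, MSB first):
  row 0 [0000]: (((0 OR NOT 0) XOR 0) OR ((0 IMPLIES 0) AND (0 OR 0))) -> 1
  row 1 [0001]: (((1 OR NOT 0) XOR 0) OR ((0 IMPLIES 1) AND (1 OR 1))) -> 1
  row 2 [0010]: (((0 OR NOT 1) XOR 0) OR ((1 IMPLIES 0) AND (0 OR 0))) -> 0
  row 3 [0011]: (((1 OR NOT 1) XOR 0) OR ((1 IMPLIES 1) AND (1 OR 1))) -> 1
  row 4 [0100]: (((0 OR NOT 0) XOR 1) OR ((0 IMPLIES 0) AND (0 OR 0))) -> 0
  row 5 [0101]: (((1 OR NOT 0) XOR 1) OR ((0 IMPLIES 1) AND (1 OR 1))) -> 1
  row 6 [0110]: (((0 OR NOT 1) XOR 1) OR ((1 IMPLIES 0) AND (0 OR 0))) -> 1
  row 7 [0111]: (((1 OR NOT 1) XOR 1) OR ((1 IMPLIES 1) AND (1 OR 1))) -> 1
  row 8 [1000]: (((0 OR NOT 0) XOR 0) OR ((0 IMPLIES 0) AND (0 OR 0))) -> 1
  row 9 [1001]: (((1 OR NOT 0) XOR 0) OR ((0 IMPLIES 1) AND (1 OR 1))) -> 1
  row 10 [1010]: (((0 OR NOT 1) XOR 0) OR ((1 IMPLIES 0) AND (0 OR 0))) -> 0
  row 11 [1011]: (((1 OR NOT 1) XOR 0) OR ((1 IMPLIES 1) AND (1 OR 1))) -> 1
  row 12 [1100]: (((0 OR NOT 0) XOR 1) OR ((0 IMPLIES 0) AND (0 OR 0))) -> 0
  row 13 [1101]: (((1 OR NOT 0) XOR 1) OR ((0 IMPLIES 1) AND (1 OR 1))) -> 1
  row 14 [1110]: (((0 OR NOT 1) XOR 1) OR ((1 IMPLIES 0) AND (0 OR 0))) -> 1
  row 15 [1111]: (((1 OR NOT 1) XOR 1) OR ((1 IMPLIES 1) AND (1 OR 1))) -> 1
Full result column, 4 rows per line (P1,P2 fixed per line; P3,P4 runs 00..11 left to right):
  rows 0-3 [P1,P2=00]: 1101  = hex D
  rows 4-7 [P1,P2=01]: 0111  = hex 7
  rows 8-11 [P1,P2=10]: 1101  = hex D
  rows 12-15 [P1,P2=11]: 0111  = hex 7
Output column (row 0 .. row 15) = 1101011111010111
Output column grouped in 4s = 1101 0111 1101 0111 = 0xD7D7
Convert to decimal digit by digit (value = value*16 + digit):
  D -> 13
  13*16 + 7 = 215
  215*16 + 13 (D) = 3453
  3453*16 + 7 = 55255
Decimal = 55255

55255


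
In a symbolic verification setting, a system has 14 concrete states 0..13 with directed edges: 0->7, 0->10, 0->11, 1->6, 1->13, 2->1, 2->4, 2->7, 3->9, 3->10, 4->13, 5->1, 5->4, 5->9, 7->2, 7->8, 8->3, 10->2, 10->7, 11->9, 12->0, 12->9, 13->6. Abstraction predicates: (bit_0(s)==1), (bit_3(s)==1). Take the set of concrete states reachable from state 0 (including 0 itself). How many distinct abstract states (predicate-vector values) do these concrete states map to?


BFS from 0:
Concrete reachable: {0, 1, 2, 3, 4, 6, 7, 8, 9, 10, 11, 13}
Abstract via predicates (bit_0(s)==1), (bit_3(s)==1):
  (0,0) <- {0, 2, 4, 6}
  (0,1) <- {8, 10}
  (1,0) <- {1, 3, 7}
  (1,1) <- {9, 11, 13}
Distinct abstract states = 4

4


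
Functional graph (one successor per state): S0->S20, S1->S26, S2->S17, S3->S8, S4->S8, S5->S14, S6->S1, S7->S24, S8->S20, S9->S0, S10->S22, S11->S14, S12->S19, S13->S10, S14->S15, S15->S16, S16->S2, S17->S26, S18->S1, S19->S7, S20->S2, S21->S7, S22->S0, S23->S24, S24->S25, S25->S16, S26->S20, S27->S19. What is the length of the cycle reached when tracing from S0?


Trace from S0 until a state repeats:
  S0 -> S20 -> S2 -> S17 -> S26 -> S20
S20 first seen at step 1, revisited at step 5.
Cycle length = 5 - 1 = 4

4


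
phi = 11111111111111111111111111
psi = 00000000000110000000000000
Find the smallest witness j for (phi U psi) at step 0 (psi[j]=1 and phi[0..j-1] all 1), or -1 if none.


(phi U psi) at 0: need smallest j with psi[j]=1 and phi[i]=1 for all i in [0,j).
Scan from step 0:
  step 0: phi=1, psi=0 -> continue
  step 1: phi=1, psi=0 -> continue
  step 2: phi=1, psi=0 -> continue
  step 3: phi=1, psi=0 -> continue
  step 11: psi=1 and phi held for [0,11) -> witness found
Witness step = 11

11


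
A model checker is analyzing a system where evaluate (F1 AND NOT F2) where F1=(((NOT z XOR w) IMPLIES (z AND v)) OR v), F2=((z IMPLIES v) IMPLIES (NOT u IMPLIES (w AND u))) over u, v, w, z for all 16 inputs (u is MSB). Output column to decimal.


F1 = (((NOT z XOR w) IMPLIES (z AND v)) OR v)
F2 = ((z IMPLIES v) IMPLIES (NOT u IMPLIES (w AND u)))
Counterexample to F1=>F2 is where F1=1 and F2=0.
Evaluate each row (bits = u,v,w,z, MSB first):
  row 0 [0000]: F1=0 F2=0 -> F1&~F2 -> 0
  row 1 [0001]: F1=1 F2=1 -> F1&~F2 -> 0
  row 2 [0010]: F1=1 F2=0 -> F1&~F2 -> 1
  row 3 [0011]: F1=0 F2=1 -> F1&~F2 -> 0
  row 4 [0100]: F1=1 F2=0 -> F1&~F2 -> 1
  row 5 [0101]: F1=1 F2=0 -> F1&~F2 -> 1
  row 6 [0110]: F1=1 F2=0 -> F1&~F2 -> 1
  row 7 [0111]: F1=1 F2=0 -> F1&~F2 -> 1
  row 8 [1000]: F1=0 F2=1 -> F1&~F2 -> 0
  row 9 [1001]: F1=1 F2=1 -> F1&~F2 -> 0
  row 10 [1010]: F1=1 F2=1 -> F1&~F2 -> 0
  row 11 [1011]: F1=0 F2=1 -> F1&~F2 -> 0
  row 12 [1100]: F1=1 F2=1 -> F1&~F2 -> 0
  row 13 [1101]: F1=1 F2=1 -> F1&~F2 -> 0
  row 14 [1110]: F1=1 F2=1 -> F1&~F2 -> 0
  row 15 [1111]: F1=1 F2=1 -> F1&~F2 -> 0
Full result column, 4 rows per line (u,v fixed per line; w,z runs 00..11 left to right):
  rows 0-3 [u,v=00]: 0010  = hex 2
  rows 4-7 [u,v=01]: 1111  = hex F
  rows 8-11 [u,v=10]: 0000  = hex 0
  rows 12-15 [u,v=11]: 0000  = hex 0
Counterexample vector (row 0 .. row 15) = 0010111100000000
Output column grouped in 4s = 0010 1111 0000 0000 = 0x2F00
Convert to decimal digit by digit (value = value*16 + digit):
  2 -> 2
  2*16 + 15 (F) = 47
  47*16 + 0 = 752
  752*16 + 0 = 12032
Decimal = 12032

12032


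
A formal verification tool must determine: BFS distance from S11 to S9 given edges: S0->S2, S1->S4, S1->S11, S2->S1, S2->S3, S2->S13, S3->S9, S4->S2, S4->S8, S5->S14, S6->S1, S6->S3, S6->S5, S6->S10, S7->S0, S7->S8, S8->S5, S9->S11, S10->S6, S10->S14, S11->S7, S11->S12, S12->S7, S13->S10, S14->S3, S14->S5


BFS layer-by-layer from S11:
  dist 0: {S11}
  dist 1: {S7, S12}
  dist 2: {S0, S8}
  dist 3: {S2, S5}
  dist 4: {S1, S3, S13, S14}
  dist 5: {S4, S9, S10}
  -> S9 reached at distance 5
Shortest path length = 5

5


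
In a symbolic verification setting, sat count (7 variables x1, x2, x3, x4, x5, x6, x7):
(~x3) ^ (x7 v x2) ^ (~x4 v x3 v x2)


CNF with 3 clauses over 7 vars (128 assignments).
An assignment satisfies CNF iff every clause has >=1 true literal.
Check each row (bits = x1,x2,x3,x4,x5,x6,x7; clause T/F shown):
  row 0 [0000000]: clauses=TFT -> 0
  row 1 [0000001]: clauses=TTT -> 1
  row 2 [0000010]: clauses=TFT -> 0
  row 3 [0000011]: clauses=TTT -> 1
  row 4 [0000100]: clauses=TFT -> 0
  (every remaining row is evaluated the same way; all 128 results are listed next)
Full result column, 8 rows per line (x1,x2,x3,x4 fixed per line; x5,x6,x7 runs 000..111 left to right):
  rows 0-7 [x1,x2,x3,x4=0000]: 01010101  (ones: 4)
  rows 8-15 [x1,x2,x3,x4=0001]: 00000000  (ones: 0)
  rows 16-23 [x1,x2,x3,x4=0010]: 00000000  (ones: 0)
  rows 24-31 [x1,x2,x3,x4=0011]: 00000000  (ones: 0)
  rows 32-39 [x1,x2,x3,x4=0100]: 11111111  (ones: 8)
  rows 40-47 [x1,x2,x3,x4=0101]: 11111111  (ones: 8)
  rows 48-55 [x1,x2,x3,x4=0110]: 00000000  (ones: 0)
  rows 56-63 [x1,x2,x3,x4=0111]: 00000000  (ones: 0)
  rows 64-71 [x1,x2,x3,x4=1000]: 01010101  (ones: 4)
  rows 72-79 [x1,x2,x3,x4=1001]: 00000000  (ones: 0)
  rows 80-87 [x1,x2,x3,x4=1010]: 00000000  (ones: 0)
  rows 88-95 [x1,x2,x3,x4=1011]: 00000000  (ones: 0)
  rows 96-103 [x1,x2,x3,x4=1100]: 11111111  (ones: 8)
  rows 104-111 [x1,x2,x3,x4=1101]: 11111111  (ones: 8)
  rows 112-119 [x1,x2,x3,x4=1110]: 00000000  (ones: 0)
  rows 120-127 [x1,x2,x3,x4=1111]: 00000000  (ones: 0)
Satisfying assignments = 4+0+0+0+8+8+0+0+4+0+0+0+8+8+0+0 = 40

40


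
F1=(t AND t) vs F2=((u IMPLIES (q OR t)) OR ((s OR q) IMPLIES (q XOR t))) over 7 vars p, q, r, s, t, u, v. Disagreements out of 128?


F1 = (t AND t)
F2 = ((u IMPLIES (q OR t)) OR ((s OR q) IMPLIES (q XOR t)))
Evaluate both on each of 128 rows (bits = p,q,r,s,t,u,v):
  row 0 [0000000]: F1=0 F2=1 (differ) -> 1
  row 1 [0000001]: F1=0 F2=1 (differ) -> 1
  row 2 [0000010]: F1=0 F2=1 (differ) -> 1
  row 3 [0000011]: F1=0 F2=1 (differ) -> 1
  row 4 [0000100]: F1=1 F2=1 -> 0
  (every remaining row is evaluated the same way; all 128 results are listed next)
Full result column, 8 rows per line (p,q,r,s fixed per line; t,u,v runs 000..111 left to right):
  rows 0-7 [p,q,r,s=0000]: 11110000  (ones: 4)
  rows 8-15 [p,q,r,s=0001]: 11000000  (ones: 2)
  rows 16-23 [p,q,r,s=0010]: 11110000  (ones: 4)
  rows 24-31 [p,q,r,s=0011]: 11000000  (ones: 2)
  rows 32-39 [p,q,r,s=0100]: 11110000  (ones: 4)
  rows 40-47 [p,q,r,s=0101]: 11110000  (ones: 4)
  rows 48-55 [p,q,r,s=0110]: 11110000  (ones: 4)
  rows 56-63 [p,q,r,s=0111]: 11110000  (ones: 4)
  rows 64-71 [p,q,r,s=1000]: 11110000  (ones: 4)
  rows 72-79 [p,q,r,s=1001]: 11000000  (ones: 2)
  rows 80-87 [p,q,r,s=1010]: 11110000  (ones: 4)
  rows 88-95 [p,q,r,s=1011]: 11000000  (ones: 2)
  rows 96-103 [p,q,r,s=1100]: 11110000  (ones: 4)
  rows 104-111 [p,q,r,s=1101]: 11110000  (ones: 4)
  rows 112-119 [p,q,r,s=1110]: 11110000  (ones: 4)
  rows 120-127 [p,q,r,s=1111]: 11110000  (ones: 4)
Disagreements = 4+2+4+2+4+4+4+4+4+2+4+2+4+4+4+4 = 56

56


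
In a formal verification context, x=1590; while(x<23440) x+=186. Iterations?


Step 1: x goes from 1590 toward 23440 by 186; the body runs while x<23440, so iterations = ceil((bound-start)/step)
Step 2: Distance=21850
Step 3: ceil(21850/186)=118

118


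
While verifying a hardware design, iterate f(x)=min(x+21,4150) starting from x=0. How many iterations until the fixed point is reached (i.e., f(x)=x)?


Step 1: x=0, cap=4150, increment=21
Step 2: x grows by 21 each step until capped at 4150; fixed point is x=4150
Step 3: iterations = ceil(4150/21) = 198

198


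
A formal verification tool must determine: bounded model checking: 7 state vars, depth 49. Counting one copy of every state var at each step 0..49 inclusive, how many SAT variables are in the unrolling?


BMC unrolls to depth k, creating one copy of each state var for steps 0..k.
Step count = 49 + 1 = 50 (steps 0 through 49)
Vars per step = 7
Total = 7 * 50 = 350

350


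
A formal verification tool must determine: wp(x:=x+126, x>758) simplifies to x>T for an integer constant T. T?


Formula: wp(x:=E, P) = P[E/x] (substitute E for x in postcondition)
Step 1: Postcondition: x>758
Step 2: Substitute x+126 for x: x+126>758
Step 3: Solve for x: x > 758-126 = 632

632


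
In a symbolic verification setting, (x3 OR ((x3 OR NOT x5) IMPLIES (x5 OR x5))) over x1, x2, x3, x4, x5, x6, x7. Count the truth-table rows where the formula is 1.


Formula: (x3 OR ((x3 OR NOT x5) IMPLIES (x5 OR x5))) over 7 vars (128 rows)
Evaluate each row (x1, x2, x3, x4, x5, x6, x7 as bits, MSB first):
  row 0 [0000000]: (0 OR ((0 OR NOT 0) IMPLIES (0 OR 0))) -> 0
  row 1 [0000001]: (0 OR ((0 OR NOT 0) IMPLIES (0 OR 0))) -> 0
  row 2 [0000010]: (0 OR ((0 OR NOT 0) IMPLIES (0 OR 0))) -> 0
  row 3 [0000011]: (0 OR ((0 OR NOT 0) IMPLIES (0 OR 0))) -> 0
  row 4 [0000100]: (0 OR ((0 OR NOT 1) IMPLIES (1 OR 1))) -> 1
  (every remaining row is evaluated the same way; all 128 results are listed next)
Full result column, 8 rows per line (x1,x2,x3,x4 fixed per line; x5,x6,x7 runs 000..111 left to right):
  rows 0-7 [x1,x2,x3,x4=0000]: 00001111  (ones: 4)
  rows 8-15 [x1,x2,x3,x4=0001]: 00001111  (ones: 4)
  rows 16-23 [x1,x2,x3,x4=0010]: 11111111  (ones: 8)
  rows 24-31 [x1,x2,x3,x4=0011]: 11111111  (ones: 8)
  rows 32-39 [x1,x2,x3,x4=0100]: 00001111  (ones: 4)
  rows 40-47 [x1,x2,x3,x4=0101]: 00001111  (ones: 4)
  rows 48-55 [x1,x2,x3,x4=0110]: 11111111  (ones: 8)
  rows 56-63 [x1,x2,x3,x4=0111]: 11111111  (ones: 8)
  rows 64-71 [x1,x2,x3,x4=1000]: 00001111  (ones: 4)
  rows 72-79 [x1,x2,x3,x4=1001]: 00001111  (ones: 4)
  rows 80-87 [x1,x2,x3,x4=1010]: 11111111  (ones: 8)
  rows 88-95 [x1,x2,x3,x4=1011]: 11111111  (ones: 8)
  rows 96-103 [x1,x2,x3,x4=1100]: 00001111  (ones: 4)
  rows 104-111 [x1,x2,x3,x4=1101]: 00001111  (ones: 4)
  rows 112-119 [x1,x2,x3,x4=1110]: 11111111  (ones: 8)
  rows 120-127 [x1,x2,x3,x4=1111]: 11111111  (ones: 8)
Count of 1-rows = 4+4+8+8+4+4+8+8+4+4+8+8+4+4+8+8 = 96

96


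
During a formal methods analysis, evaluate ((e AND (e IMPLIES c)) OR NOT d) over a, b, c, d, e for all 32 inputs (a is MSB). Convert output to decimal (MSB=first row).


Formula: ((e AND (e IMPLIES c)) OR NOT d) over a, b, c, d, e (32 rows)
Evaluate each row (bits = a,b,c,d,e, MSB first):
  row 0 [00000]: ((0 AND (0 IMPLIES 0)) OR NOT 0) -> 1
  row 1 [00001]: ((1 AND (1 IMPLIES 0)) OR NOT 0) -> 1
  row 2 [00010]: ((0 AND (0 IMPLIES 0)) OR NOT 1) -> 0
  row 3 [00011]: ((1 AND (1 IMPLIES 0)) OR NOT 1) -> 0
  row 4 [00100]: ((0 AND (0 IMPLIES 1)) OR NOT 0) -> 1
  row 5 [00101]: ((1 AND (1 IMPLIES 1)) OR NOT 0) -> 1
  row 6 [00110]: ((0 AND (0 IMPLIES 1)) OR NOT 1) -> 0
  row 7 [00111]: ((1 AND (1 IMPLIES 1)) OR NOT 1) -> 1
  row 8 [01000]: ((0 AND (0 IMPLIES 0)) OR NOT 0) -> 1
  row 9 [01001]: ((1 AND (1 IMPLIES 0)) OR NOT 0) -> 1
  row 10 [01010]: ((0 AND (0 IMPLIES 0)) OR NOT 1) -> 0
  row 11 [01011]: ((1 AND (1 IMPLIES 0)) OR NOT 1) -> 0
  row 12 [01100]: ((0 AND (0 IMPLIES 1)) OR NOT 0) -> 1
  row 13 [01101]: ((1 AND (1 IMPLIES 1)) OR NOT 0) -> 1
  row 14 [01110]: ((0 AND (0 IMPLIES 1)) OR NOT 1) -> 0
  row 15 [01111]: ((1 AND (1 IMPLIES 1)) OR NOT 1) -> 1
  row 16 [10000]: ((0 AND (0 IMPLIES 0)) OR NOT 0) -> 1
  row 17 [10001]: ((1 AND (1 IMPLIES 0)) OR NOT 0) -> 1
  row 18 [10010]: ((0 AND (0 IMPLIES 0)) OR NOT 1) -> 0
  row 19 [10011]: ((1 AND (1 IMPLIES 0)) OR NOT 1) -> 0
  row 20 [10100]: ((0 AND (0 IMPLIES 1)) OR NOT 0) -> 1
  row 21 [10101]: ((1 AND (1 IMPLIES 1)) OR NOT 0) -> 1
  row 22 [10110]: ((0 AND (0 IMPLIES 1)) OR NOT 1) -> 0
  row 23 [10111]: ((1 AND (1 IMPLIES 1)) OR NOT 1) -> 1
  row 24 [11000]: ((0 AND (0 IMPLIES 0)) OR NOT 0) -> 1
  row 25 [11001]: ((1 AND (1 IMPLIES 0)) OR NOT 0) -> 1
  row 26 [11010]: ((0 AND (0 IMPLIES 0)) OR NOT 1) -> 0
  row 27 [11011]: ((1 AND (1 IMPLIES 0)) OR NOT 1) -> 0
  row 28 [11100]: ((0 AND (0 IMPLIES 1)) OR NOT 0) -> 1
  row 29 [11101]: ((1 AND (1 IMPLIES 1)) OR NOT 0) -> 1
  row 30 [11110]: ((0 AND (0 IMPLIES 1)) OR NOT 1) -> 0
  row 31 [11111]: ((1 AND (1 IMPLIES 1)) OR NOT 1) -> 1
Full result column, 4 rows per line (a,b,c fixed per line; d,e runs 00..11 left to right):
  rows 0-3 [a,b,c=000]: 1100  = hex C
  rows 4-7 [a,b,c=001]: 1101  = hex D
  rows 8-11 [a,b,c=010]: 1100  = hex C
  rows 12-15 [a,b,c=011]: 1101  = hex D
  rows 16-19 [a,b,c=100]: 1100  = hex C
  rows 20-23 [a,b,c=101]: 1101  = hex D
  rows 24-27 [a,b,c=110]: 1100  = hex C
  rows 28-31 [a,b,c=111]: 1101  = hex D
Output column (row 0 .. row 31) = 11001101110011011100110111001101
Output column grouped in 4s = 1100 1101 1100 1101 1100 1101 1100 1101 = 0xCDCDCDCD
Convert to decimal digit by digit (value = value*16 + digit):
  C -> 12
  12*16 + 13 (D) = 205
  205*16 + 12 (C) = 3292
  3292*16 + 13 (D) = 52685
  52685*16 + 12 (C) = 842972
  842972*16 + 13 (D) = 13487565
  13487565*16 + 12 (C) = 215801052
  215801052*16 + 13 (D) = 3452816845
Decimal = 3452816845

3452816845


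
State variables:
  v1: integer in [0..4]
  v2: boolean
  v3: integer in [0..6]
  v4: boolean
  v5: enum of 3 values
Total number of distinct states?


State space = product of domain sizes of all variables.
Domain sizes:
  v1 (integer in [0..4]): 5
  v2 (boolean): 2
  v3 (integer in [0..6]): 7
  v4 (boolean): 2
  v5 (enum of 3 values): 3
Product = 5 * 2 * 7 * 2 * 3 = 420

420


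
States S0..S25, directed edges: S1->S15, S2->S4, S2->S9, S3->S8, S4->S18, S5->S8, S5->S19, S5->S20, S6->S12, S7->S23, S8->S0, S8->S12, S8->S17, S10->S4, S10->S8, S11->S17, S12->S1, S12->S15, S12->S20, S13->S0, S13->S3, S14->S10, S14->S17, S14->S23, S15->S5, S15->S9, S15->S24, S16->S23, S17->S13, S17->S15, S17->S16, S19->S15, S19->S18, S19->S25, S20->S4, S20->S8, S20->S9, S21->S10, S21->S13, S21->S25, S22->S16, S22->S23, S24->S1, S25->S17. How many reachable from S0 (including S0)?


BFS from S0:
  layer 0: {S0}
Reachable set: {S0}
Count = 1

1
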